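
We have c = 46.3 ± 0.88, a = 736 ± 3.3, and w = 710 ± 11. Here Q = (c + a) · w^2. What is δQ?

Let u = c + a = 782. δu = √(δc² + δa²) = √(0.774 + 10.9) = 3.42, so δu/u = 0.00437.
Q is then a monomial in u, w:
δQ/Q = √((δu/u)² + (2·δw/w)²) = √(1.91e-05 + 0.000960) = 0.0313
Q = 3.94e+08, so δQ = 0.0313 × 3.94e+08 = 1.23e+07.

1.23e+07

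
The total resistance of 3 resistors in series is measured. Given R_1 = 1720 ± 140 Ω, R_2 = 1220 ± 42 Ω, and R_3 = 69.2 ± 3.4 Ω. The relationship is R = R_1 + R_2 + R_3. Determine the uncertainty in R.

146 Ω

For a sum/difference, combine absolute errors in quadrature:
  (δR_1)² = 19600;  (δR_2)² = 1760;  (δR_3)² = 11.6
δR = √(21400) = 146 Ω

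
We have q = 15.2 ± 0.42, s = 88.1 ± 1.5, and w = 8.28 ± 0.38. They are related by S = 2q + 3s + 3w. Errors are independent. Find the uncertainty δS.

4.72

Sums and differences: (δS)² = Σ (cᵢ δxᵢ)².
  (2·δq)² = 0.706;  (3·δs)² = 20.2;  (3·δw)² = 1.30
δS = √(22.3) = 4.72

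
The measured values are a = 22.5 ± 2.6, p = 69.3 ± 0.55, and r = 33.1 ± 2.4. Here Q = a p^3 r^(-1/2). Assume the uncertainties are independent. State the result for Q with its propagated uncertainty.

Each factor contributes (exponent × relative error)² to (δQ/Q)²:
  (1·δa/a)² = (1×0.116)² = 0.0134;  (3·δp/p)² = (3×0.00794)² = 0.000567;  (−½·δr/r)² = (-0.5×0.0725)² = 0.00131
δQ/Q = √(0.0152) = 0.123
Q = 1.3e+06, so δQ = 0.123 × 1.3e+06 = 1.61e+05.

(1.30 ± 0.161) × 10^6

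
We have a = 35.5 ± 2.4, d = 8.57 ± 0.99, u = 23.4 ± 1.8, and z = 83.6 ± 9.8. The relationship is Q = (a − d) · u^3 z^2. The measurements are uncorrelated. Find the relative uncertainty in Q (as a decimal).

0.343

Let w = a − d = 26.9. δw = √(δa² + δd²) = √(5.76 + 0.980) = 2.60, so δw/w = 0.0964.
Q is then a monomial in w, u, z:
δQ/Q = √((δw/w)² + (3·δu/u)² + (2·δz/z)²) = √(0.00929 + 0.0533 + 0.0550) = 0.343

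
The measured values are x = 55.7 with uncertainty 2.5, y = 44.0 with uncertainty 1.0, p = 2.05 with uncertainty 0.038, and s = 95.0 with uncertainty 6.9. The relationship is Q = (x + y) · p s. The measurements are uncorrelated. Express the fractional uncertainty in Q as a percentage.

7.97%

Let u = x + y = 99.7. δu = √(δx² + δy²) = √(6.25 + 1.00) = 2.69, so δu/u = 0.0270.
Q is then a monomial in u, p, s:
δQ/Q = √((δu/u)² + (1·δp/p)² + (1·δs/s)²) = √(0.000729 + 0.000344 + 0.00528) = 0.0797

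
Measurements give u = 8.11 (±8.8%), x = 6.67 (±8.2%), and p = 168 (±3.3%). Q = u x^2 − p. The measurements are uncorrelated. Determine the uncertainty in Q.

67.4

Let w = u·x^2 = 361. δw/w = √((1·δu/u)² + (2·δx/x)²) = √(0.00774 + 0.0269) = 0.186, so δw = 67.2.
Q = w − p: δQ = √(δw² + δp²) = √(4510 + 30.7) = 67.4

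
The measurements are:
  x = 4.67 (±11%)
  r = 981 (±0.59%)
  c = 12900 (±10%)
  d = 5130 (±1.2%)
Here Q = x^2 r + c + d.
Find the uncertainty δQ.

4880

Let p = x^2·r = 21400. δp/p = √((2·δx/x)² + (1·δr/r)²) = √(0.0484 + 3.48e-05) = 0.220, so δp = 4710.
Q = p + c + d: δQ = √(δp² + δc² + δd²) = √(2.22e+07 + 1.66e+06 + 3790) = 4880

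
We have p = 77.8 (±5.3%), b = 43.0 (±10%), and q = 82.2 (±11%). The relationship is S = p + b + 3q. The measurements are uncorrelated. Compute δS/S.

S is a linear combination, so absolute uncertainties add in quadrature:
  (δp)² = 17.0;  (δb)² = 18.5;  (3·δq)² = 736
δS = √(771) = 27.8
S = 367, so δS/S = 27.8/367 = 0.0756.

0.0756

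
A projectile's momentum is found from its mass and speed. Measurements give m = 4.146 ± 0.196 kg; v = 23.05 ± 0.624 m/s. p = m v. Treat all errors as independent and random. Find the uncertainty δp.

5.21 kg·m/s

Each factor contributes (exponent × relative error)² to (δp/p)²:
  (1·δm/m)² = (1×0.0473)² = 0.00223;  (1·δv/v)² = (1×0.0271)² = 0.000733
δp/p = √(0.00297) = 0.0545
p = 95.57 kg·m/s, so δp = 0.0545 × 95.57 = 5.21 kg·m/s.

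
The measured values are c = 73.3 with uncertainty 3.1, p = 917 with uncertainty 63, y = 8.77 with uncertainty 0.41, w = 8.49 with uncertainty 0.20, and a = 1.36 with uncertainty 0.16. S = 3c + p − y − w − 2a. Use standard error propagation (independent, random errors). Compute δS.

Absolute uncertainties add in quadrature for a linear combination:
  (3·δc)² = 86.5;  (δp)² = 3970;  (δy)² = 0.168;  (δw)² = 0.0400;  (2·δa)² = 0.102
δS = √(4060) = 63.7

63.7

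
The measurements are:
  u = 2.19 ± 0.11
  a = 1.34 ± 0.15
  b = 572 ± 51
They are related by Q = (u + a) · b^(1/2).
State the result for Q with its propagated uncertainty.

Let w = u + a = 3.53. δw = √(δu² + δa²) = √(0.0121 + 0.0225) = 0.186, so δw/w = 0.0527.
Q is then a monomial in w, b:
δQ/Q = √((δw/w)² + (½·δb/b)²) = √(0.00278 + 0.00199) = 0.0690
Q = 84.4, so δQ = 0.0690 × 84.4 = 5.83.

84.4 ± 5.83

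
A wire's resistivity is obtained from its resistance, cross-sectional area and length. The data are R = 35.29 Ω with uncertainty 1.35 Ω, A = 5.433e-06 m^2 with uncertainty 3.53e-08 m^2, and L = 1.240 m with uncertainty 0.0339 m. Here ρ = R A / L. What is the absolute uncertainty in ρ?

7.34e-06 Ω·m

Products/powers → add relative errors in quadrature, weighted by exponent:
  (1·δR/R)² = (1×0.0383)² = 0.00146;  (1·δA/A)² = (1×0.00650)² = 4.22e-05;  (-1·δL/L)² = (-1×0.0273)² = 0.000747
δρ/ρ = √(0.00225) = 0.0475
ρ = 0.0001546 Ω·m, so δρ = 0.0475 × 0.0001546 = 7.34e-06 Ω·m.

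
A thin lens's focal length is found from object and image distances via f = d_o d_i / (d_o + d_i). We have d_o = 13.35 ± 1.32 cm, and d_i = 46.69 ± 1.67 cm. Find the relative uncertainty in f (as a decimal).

0.0773

∂f/∂d_o = (d_i/(d_o+d_i))² = 0.605;  ∂f/∂d_i = (d_o/(d_o+d_i))² = 0.0494
δf = √((∂f/∂d_o · δd_o)² + (∂f/∂d_i · δd_i)²) = √(0.637 + 0.00682) = 0.803 cm
f = 10.38 cm, so δf/f = 0.803/10.38 = 0.0773.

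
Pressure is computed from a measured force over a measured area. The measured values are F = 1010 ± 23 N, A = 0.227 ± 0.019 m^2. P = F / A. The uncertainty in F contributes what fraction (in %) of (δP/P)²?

6.89%

(δP/P)² = (1·δF/F)² + (-1·δA/A)²
  F term: (1×0.0228)² = 0.000519
  A term: (-1×0.0837)² = 0.00701
Total = 0.00752. Share from F = 0.000519/0.00752 = 0.0689.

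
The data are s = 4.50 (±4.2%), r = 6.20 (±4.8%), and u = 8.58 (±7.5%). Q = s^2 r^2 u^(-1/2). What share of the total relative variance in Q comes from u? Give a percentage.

(δQ/Q)² = (2·δs/s)² + (2·δr/r)² + (−½·δu/u)²
  s term: (2×0.0420)² = 0.00706
  r term: (2×0.0480)² = 0.00922
  u term: (-0.5×0.0750)² = 0.00141
Total = 0.0177. Share from u = 0.00141/0.0177 = 0.0795.

7.95%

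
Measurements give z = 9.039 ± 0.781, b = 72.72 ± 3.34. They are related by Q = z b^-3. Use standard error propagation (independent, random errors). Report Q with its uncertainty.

(2.350 ± 0.382) × 10^-5

Q is a product of powers, so relative uncertainties combine in quadrature:
  (1·δz/z)² = (1×0.0864)² = 0.00747;  (-3·δb/b)² = (-3×0.0459)² = 0.0190
δQ/Q = √(0.0265) = 0.163
Q = 2.35e-05, so δQ = 0.163 × 2.35e-05 = 3.82e-06.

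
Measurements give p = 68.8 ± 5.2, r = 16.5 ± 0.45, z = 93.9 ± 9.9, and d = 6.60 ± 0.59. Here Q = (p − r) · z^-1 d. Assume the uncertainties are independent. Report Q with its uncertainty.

3.68 ± 0.627

Let u = p − r = 52.3. δu = √(δp² + δr²) = √(27.0 + 0.203) = 5.22, so δu/u = 0.0998.
Q is then a monomial in u, z, d:
δQ/Q = √((δu/u)² + (-1·δz/z)² + (1·δd/d)²) = √(0.00996 + 0.0111 + 0.00799) = 0.170
Q = 3.68, so δQ = 0.170 × 3.68 = 0.627.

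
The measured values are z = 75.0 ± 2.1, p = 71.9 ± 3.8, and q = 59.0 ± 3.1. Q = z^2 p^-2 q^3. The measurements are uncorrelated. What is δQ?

Each factor contributes (exponent × relative error)² to (δQ/Q)²:
  (2·δz/z)² = (2×0.0280)² = 0.00314;  (-2·δp/p)² = (-2×0.0529)² = 0.0112;  (3·δq/q)² = (3×0.0525)² = 0.0248
δQ/Q = √(0.0392) = 0.198
Q = 2.23e+05, so δQ = 0.198 × 2.23e+05 = 44200.

44200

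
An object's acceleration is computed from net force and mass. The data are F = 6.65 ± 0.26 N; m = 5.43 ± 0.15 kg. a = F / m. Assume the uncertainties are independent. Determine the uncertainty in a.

0.0586 m/s^2

For a monomial a ∝ F, m^-1, fractional errors add in quadrature:
  (1·δF/F)² = (1×0.0391)² = 0.00153;  (-1·δm/m)² = (-1×0.0276)² = 0.000763
δa/a = √(0.00229) = 0.0479
a = 1.22 m/s^2, so δa = 0.0479 × 1.22 = 0.0586 m/s^2.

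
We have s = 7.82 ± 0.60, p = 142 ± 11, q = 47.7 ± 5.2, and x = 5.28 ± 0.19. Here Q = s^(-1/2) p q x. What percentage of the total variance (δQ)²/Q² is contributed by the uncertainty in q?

(δQ/Q)² = (−½·δs/s)² + (1·δp/p)² + (1·δq/q)² + (1·δx/x)²
  s term: (-0.5×0.0767)² = 0.00147
  p term: (1×0.0775)² = 0.00600
  q term: (1×0.109)² = 0.0119
  x term: (1×0.0360)² = 0.00129
Total = 0.0207. Share from q = 0.0119/0.0207 = 0.575.

57.5%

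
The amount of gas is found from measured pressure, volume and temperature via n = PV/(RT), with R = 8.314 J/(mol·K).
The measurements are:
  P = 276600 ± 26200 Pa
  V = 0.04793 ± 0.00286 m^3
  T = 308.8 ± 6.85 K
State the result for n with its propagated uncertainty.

Products/powers → add relative errors in quadrature, weighted by exponent:
  (1·δP/P)² = (1×0.0947)² = 0.00897;  (1·δV/V)² = (1×0.0597)² = 0.00356;  (-1·δT/T)² = (-1×0.0222)² = 0.000492
δn/n = √(0.0130) = 0.114
n = 5.164 mol, so δn = 0.114 × 5.164 = 0.589 mol.

5.164 ± 0.589 mol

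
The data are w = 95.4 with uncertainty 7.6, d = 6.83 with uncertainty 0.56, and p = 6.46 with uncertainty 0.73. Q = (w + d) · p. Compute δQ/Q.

Let u = w + d = 102. δu = √(δw² + δd²) = √(57.8 + 0.314) = 7.62, so δu/u = 0.0745.
Q is then a monomial in u, p:
δQ/Q = √((δu/u)² + (1·δp/p)²) = √(0.00556 + 0.0128) = 0.135

0.135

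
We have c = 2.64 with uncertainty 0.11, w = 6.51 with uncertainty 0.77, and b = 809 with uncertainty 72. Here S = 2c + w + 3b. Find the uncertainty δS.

216

For a sum/difference, combine absolute errors in quadrature:
  (2·δc)² = 0.0484;  (δw)² = 0.593;  (3·δb)² = 46700
δS = √(46700) = 216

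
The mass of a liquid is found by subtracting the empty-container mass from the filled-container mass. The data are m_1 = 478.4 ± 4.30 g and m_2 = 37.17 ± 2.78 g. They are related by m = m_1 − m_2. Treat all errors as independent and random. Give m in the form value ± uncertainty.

Sums and differences: (δm)² = Σ (cᵢ δxᵢ)².
  (δm_1)² = 18.5;  (δm_2)² = 7.73
δm = √(26.2) = 5.12 g
m = 441.2 g.

441.2 ± 5.12 g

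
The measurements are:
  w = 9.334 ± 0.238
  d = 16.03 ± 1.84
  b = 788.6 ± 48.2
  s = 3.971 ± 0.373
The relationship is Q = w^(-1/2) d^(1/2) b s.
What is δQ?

Each factor contributes (exponent × relative error)² to (δQ/Q)²:
  (−½·δw/w)² = (-0.5×0.0255)² = 0.000163;  (½·δd/d)² = (0.5×0.115)² = 0.00329;  (1·δb/b)² = (1×0.0611)² = 0.00374;  (1·δs/s)² = (1×0.0939)² = 0.00882
δQ/Q = √(0.0160) = 0.127
Q = 4104, so δQ = 0.127 × 4104 = 519.

519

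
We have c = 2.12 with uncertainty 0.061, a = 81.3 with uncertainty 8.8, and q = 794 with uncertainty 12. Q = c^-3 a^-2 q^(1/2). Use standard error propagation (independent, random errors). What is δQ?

0.000104

Since Q is a product/quotient, work with relative uncertainties:
  (-3·δc/c)² = (-3×0.0288)² = 0.00745;  (-2·δa/a)² = (-2×0.108)² = 0.0469;  (½·δq/q)² = (0.5×0.0151)² = 5.71e-05
δQ/Q = √(0.0544) = 0.233
Q = 0.000447, so δQ = 0.233 × 0.000447 = 0.000104.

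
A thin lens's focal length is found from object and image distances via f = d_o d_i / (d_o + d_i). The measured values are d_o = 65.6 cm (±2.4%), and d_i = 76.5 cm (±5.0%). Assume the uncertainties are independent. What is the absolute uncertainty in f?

0.934 cm

∂f/∂d_o = (d_i/(d_o+d_i))² = 0.290;  ∂f/∂d_i = (d_o/(d_o+d_i))² = 0.213
δf = √((∂f/∂d_o · δd_o)² + (∂f/∂d_i · δd_i)²) = √(0.208 + 0.665) = 0.934 cm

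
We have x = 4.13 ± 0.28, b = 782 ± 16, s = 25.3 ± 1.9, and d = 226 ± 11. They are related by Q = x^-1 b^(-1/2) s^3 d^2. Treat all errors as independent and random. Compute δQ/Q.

0.255

Q is a product of powers, so relative uncertainties combine in quadrature:
  (-1·δx/x)² = (-1×0.0678)² = 0.00460;  (−½·δb/b)² = (-0.5×0.0205)² = 0.000105;  (3·δs/s)² = (3×0.0751)² = 0.0508;  (2·δd/d)² = (2×0.0487)² = 0.00948
δQ/Q = √(0.0649) = 0.255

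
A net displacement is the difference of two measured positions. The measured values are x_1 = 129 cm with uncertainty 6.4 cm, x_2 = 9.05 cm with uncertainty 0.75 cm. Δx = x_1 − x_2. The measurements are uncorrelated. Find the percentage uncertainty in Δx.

5.37%

Absolute uncertainties add in quadrature for a linear combination:
  (δx_1)² = 41.0;  (δx_2)² = 0.562
δΔx = √(41.5) = 6.44 cm
Δx = 120 cm, so δΔx/Δx = 6.44/120 = 0.0537.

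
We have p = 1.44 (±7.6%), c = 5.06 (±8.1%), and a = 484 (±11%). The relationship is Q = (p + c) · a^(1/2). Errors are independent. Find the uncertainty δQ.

12.2

Let u = p + c = 6.50. δu = √(δp² + δc²) = √(0.0120 + 0.168) = 0.424, so δu/u = 0.0653.
Q is then a monomial in u, a:
δQ/Q = √((δu/u)² + (½·δa/a)²) = √(0.00426 + 0.00302) = 0.0853
Q = 143, so δQ = 0.0853 × 143 = 12.2.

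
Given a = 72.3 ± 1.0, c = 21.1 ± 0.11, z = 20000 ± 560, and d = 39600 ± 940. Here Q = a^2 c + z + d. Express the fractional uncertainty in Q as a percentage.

1.94%

Let p = a^2·c = 1.1e+05. δp/p = √((2·δa/a)² + (1·δc/c)²) = √(0.000765 + 2.72e-05) = 0.0281, so δp = 3100.
Q = p + z + d: δQ = √(δp² + δz² + δd²) = √(9.64e+06 + 3.14e+05 + 8.84e+05) = 3290
Q = 1.7e+05, so δQ/Q = 3290/1.7e+05 = 0.0194.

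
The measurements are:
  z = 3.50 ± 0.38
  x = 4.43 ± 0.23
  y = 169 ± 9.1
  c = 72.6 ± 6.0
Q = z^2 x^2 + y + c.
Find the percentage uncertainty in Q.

Let p = z^2·x^2 = 240. δp/p = √((2·δz/z)² + (2·δx/x)²) = √(0.0472 + 0.0108) = 0.241, so δp = 57.9.
Q = p + y + c: δQ = √(δp² + δy² + δc²) = √(3350 + 82.8 + 36.0) = 58.9
Q = 482, so δQ/Q = 58.9/482 = 0.122.

12.2%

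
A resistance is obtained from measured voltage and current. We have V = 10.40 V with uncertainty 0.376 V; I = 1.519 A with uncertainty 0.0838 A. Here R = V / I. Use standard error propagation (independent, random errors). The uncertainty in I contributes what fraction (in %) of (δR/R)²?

(δR/R)² = (1·δV/V)² + (-1·δI/I)²
  V term: (1×0.0362)² = 0.00131
  I term: (-1×0.0552)² = 0.00304
Total = 0.00435. Share from I = 0.00304/0.00435 = 0.700.

70.0%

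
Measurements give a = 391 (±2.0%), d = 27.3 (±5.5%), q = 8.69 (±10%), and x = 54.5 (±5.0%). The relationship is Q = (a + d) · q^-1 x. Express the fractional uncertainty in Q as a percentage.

Let u = a + d = 418. δu = √(δa² + δd²) = √(61.2 + 2.25) = 7.96, so δu/u = 0.0190.
Q is then a monomial in u, q, x:
δQ/Q = √((δu/u)² + (-1·δq/q)² + (1·δx/x)²) = √(0.000362 + 0.0100 + 0.00250) = 0.113

11.3%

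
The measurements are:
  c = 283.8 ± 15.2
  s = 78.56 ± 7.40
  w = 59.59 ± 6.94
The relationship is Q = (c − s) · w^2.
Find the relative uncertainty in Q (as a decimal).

0.247

Let u = c − s = 205.2. δu = √(δc² + δs²) = √(231 + 54.8) = 16.9, so δu/u = 0.0824.
Q is then a monomial in u, w:
δQ/Q = √((δu/u)² + (2·δw/w)²) = √(0.00678 + 0.0543) = 0.247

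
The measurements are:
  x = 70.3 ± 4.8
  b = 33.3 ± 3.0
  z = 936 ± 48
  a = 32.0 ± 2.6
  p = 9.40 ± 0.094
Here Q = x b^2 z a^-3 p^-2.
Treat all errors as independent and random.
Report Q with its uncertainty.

25.2 ± 7.95

Since Q is a product/quotient, work with relative uncertainties:
  (1·δx/x)² = (1×0.0683)² = 0.00466;  (2·δb/b)² = (2×0.0901)² = 0.0325;  (1·δz/z)² = (1×0.0513)² = 0.00263;  (-3·δa/a)² = (-3×0.0813)² = 0.0594;  (-2·δp/p)² = (-2×0.0100)² = 0.000400
δQ/Q = √(0.0996) = 0.316
Q = 25.2, so δQ = 0.316 × 25.2 = 7.95.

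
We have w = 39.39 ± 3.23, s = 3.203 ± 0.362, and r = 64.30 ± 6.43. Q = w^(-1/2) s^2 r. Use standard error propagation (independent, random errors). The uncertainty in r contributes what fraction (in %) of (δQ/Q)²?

(δQ/Q)² = (−½·δw/w)² + (2·δs/s)² + (1·δr/r)²
  w term: (-0.5×0.0820)² = 0.00168
  s term: (2×0.113)² = 0.0511
  r term: (1×0.100)² = 0.0100
Total = 0.0628. Share from r = 0.0100/0.0628 = 0.159.

15.9%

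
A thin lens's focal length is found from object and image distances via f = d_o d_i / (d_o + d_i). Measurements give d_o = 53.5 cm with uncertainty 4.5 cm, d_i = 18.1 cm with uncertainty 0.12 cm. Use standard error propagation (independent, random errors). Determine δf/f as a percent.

2.18%

∂f/∂d_o = (d_i/(d_o+d_i))² = 0.0639;  ∂f/∂d_i = (d_o/(d_o+d_i))² = 0.558
δf = √((∂f/∂d_o · δd_o)² + (∂f/∂d_i · δd_i)²) = √(0.0827 + 0.00449) = 0.295 cm
f = 13.5 cm, so δf/f = 0.295/13.5 = 0.0218.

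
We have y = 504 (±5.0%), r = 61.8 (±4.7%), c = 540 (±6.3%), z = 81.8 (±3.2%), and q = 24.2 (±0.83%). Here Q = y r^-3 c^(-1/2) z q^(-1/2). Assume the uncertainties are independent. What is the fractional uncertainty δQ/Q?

For a monomial Q ∝ y, r^-3, c^(-1/2), z, q^(-1/2), fractional errors add in quadrature:
  (1·δy/y)² = (1×0.0500)² = 0.00250;  (-3·δr/r)² = (-3×0.0470)² = 0.0199;  (−½·δc/c)² = (-0.5×0.0630)² = 0.000992;  (1·δz/z)² = (1×0.0320)² = 0.00102;  (−½·δq/q)² = (-0.5×0.00830)² = 1.72e-05
δQ/Q = √(0.0244) = 0.156

0.156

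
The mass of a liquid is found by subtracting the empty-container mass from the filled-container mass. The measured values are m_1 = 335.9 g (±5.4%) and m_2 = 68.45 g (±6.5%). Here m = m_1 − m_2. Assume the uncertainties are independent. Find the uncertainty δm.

For a sum/difference, combine absolute errors in quadrature:
  (δm_1)² = 329;  (δm_2)² = 19.8
δm = √(349) = 18.7 g

18.7 g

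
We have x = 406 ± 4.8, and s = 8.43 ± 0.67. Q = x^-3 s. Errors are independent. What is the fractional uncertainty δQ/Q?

0.0870

Each factor contributes (exponent × relative error)² to (δQ/Q)²:
  (-3·δx/x)² = (-3×0.0118)² = 0.00126;  (1·δs/s)² = (1×0.0795)² = 0.00632
δQ/Q = √(0.00757) = 0.0870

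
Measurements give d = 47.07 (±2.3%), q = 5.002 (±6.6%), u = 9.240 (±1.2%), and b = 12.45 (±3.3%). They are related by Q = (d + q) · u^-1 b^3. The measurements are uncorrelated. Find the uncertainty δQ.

1110

Let w = d + q = 52.07. δw = √(δd² + δq²) = √(1.17 + 0.109) = 1.13, so δw/w = 0.0217.
Q is then a monomial in w, u, b:
δQ/Q = √((δw/w)² + (-1·δu/u)² + (3·δb/b)²) = √(0.000472 + 0.000144 + 0.00980) = 0.102
Q = 10880, so δQ = 0.102 × 10880 = 1110.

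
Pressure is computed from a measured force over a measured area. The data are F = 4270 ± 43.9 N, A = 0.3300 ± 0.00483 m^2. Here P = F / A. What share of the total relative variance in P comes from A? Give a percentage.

(δP/P)² = (1·δF/F)² + (-1·δA/A)²
  F term: (1×0.0103)² = 0.000106
  A term: (-1×0.0146)² = 0.000214
Total = 0.000320. Share from A = 0.000214/0.000320 = 0.670.

67.0%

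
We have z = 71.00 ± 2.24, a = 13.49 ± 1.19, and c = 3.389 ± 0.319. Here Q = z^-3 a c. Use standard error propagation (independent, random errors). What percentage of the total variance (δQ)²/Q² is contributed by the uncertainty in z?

(δQ/Q)² = (-3·δz/z)² + (1·δa/a)² + (1·δc/c)²
  z term: (-3×0.0315)² = 0.00896
  a term: (1×0.0882)² = 0.00778
  c term: (1×0.0941)² = 0.00886
Total = 0.0256. Share from z = 0.00896/0.0256 = 0.350.

35.0%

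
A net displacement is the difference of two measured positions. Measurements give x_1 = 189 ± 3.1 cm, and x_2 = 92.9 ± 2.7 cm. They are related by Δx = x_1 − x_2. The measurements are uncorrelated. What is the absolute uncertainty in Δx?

4.11 cm

Absolute uncertainties add in quadrature for a linear combination:
  (δx_1)² = 9.61;  (δx_2)² = 7.29
δΔx = √(16.9) = 4.11 cm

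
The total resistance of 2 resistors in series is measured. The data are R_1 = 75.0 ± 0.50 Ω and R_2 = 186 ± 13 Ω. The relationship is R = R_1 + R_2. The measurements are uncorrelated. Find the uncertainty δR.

Sums and differences: (δR)² = Σ (cᵢ δxᵢ)².
  (δR_1)² = 0.250;  (δR_2)² = 169
δR = √(169) = 13.0 Ω

13.0 Ω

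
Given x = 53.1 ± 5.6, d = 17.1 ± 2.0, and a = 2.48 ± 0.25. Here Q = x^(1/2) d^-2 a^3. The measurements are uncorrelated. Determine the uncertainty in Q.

0.147

Products/powers → add relative errors in quadrature, weighted by exponent:
  (½·δx/x)² = (0.5×0.105)² = 0.00278;  (-2·δd/d)² = (-2×0.117)² = 0.0547;  (3·δa/a)² = (3×0.101)² = 0.0915
δQ/Q = √(0.149) = 0.386
Q = 0.380, so δQ = 0.386 × 0.380 = 0.147.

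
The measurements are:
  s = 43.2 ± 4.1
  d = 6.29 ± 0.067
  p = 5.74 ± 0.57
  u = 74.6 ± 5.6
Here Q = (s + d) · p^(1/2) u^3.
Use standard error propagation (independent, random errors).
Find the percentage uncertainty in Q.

Let w = s + d = 49.5. δw = √(δs² + δd²) = √(16.8 + 0.00449) = 4.10, so δw/w = 0.0829.
Q is then a monomial in w, p, u:
δQ/Q = √((δw/w)² + (½·δp/p)² + (3·δu/u)²) = √(0.00687 + 0.00247 + 0.0507) = 0.245

24.5%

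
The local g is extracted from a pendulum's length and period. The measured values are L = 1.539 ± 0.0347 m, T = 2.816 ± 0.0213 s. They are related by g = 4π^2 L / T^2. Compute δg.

g is a product of powers, so relative uncertainties combine in quadrature:
  (1·δL/L)² = (1×0.0225)² = 0.000508;  (-2·δT/T)² = (-2×0.00756)² = 0.000229
δg/g = √(0.000737) = 0.0272
g = 7.662 m/s^2, so δg = 0.0272 × 7.662 = 0.208 m/s^2.

0.208 m/s^2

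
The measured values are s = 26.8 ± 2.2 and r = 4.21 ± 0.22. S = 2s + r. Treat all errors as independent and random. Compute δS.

For a sum/difference, combine absolute errors in quadrature:
  (2·δs)² = 19.4;  (δr)² = 0.0484
δS = √(19.4) = 4.41

4.41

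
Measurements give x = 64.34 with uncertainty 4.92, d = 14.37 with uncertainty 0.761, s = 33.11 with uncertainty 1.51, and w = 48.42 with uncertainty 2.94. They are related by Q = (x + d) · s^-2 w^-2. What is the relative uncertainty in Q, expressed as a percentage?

16.5%

Let u = x + d = 78.71. δu = √(δx² + δd²) = √(24.2 + 0.579) = 4.98, so δu/u = 0.0633.
Q is then a monomial in u, s, w:
δQ/Q = √((δu/u)² + (-2·δs/s)² + (-2·δw/w)²) = √(0.00400 + 0.00832 + 0.0147) = 0.165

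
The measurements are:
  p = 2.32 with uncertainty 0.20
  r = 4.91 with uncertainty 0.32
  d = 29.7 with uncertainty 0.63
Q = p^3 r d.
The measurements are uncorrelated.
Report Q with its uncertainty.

Products/powers → add relative errors in quadrature, weighted by exponent:
  (3·δp/p)² = (3×0.0862)² = 0.0669;  (1·δr/r)² = (1×0.0652)² = 0.00425;  (1·δd/d)² = (1×0.0212)² = 0.000450
δQ/Q = √(0.0716) = 0.268
Q = 1820, so δQ = 0.268 × 1820 = 487.

1820 ± 487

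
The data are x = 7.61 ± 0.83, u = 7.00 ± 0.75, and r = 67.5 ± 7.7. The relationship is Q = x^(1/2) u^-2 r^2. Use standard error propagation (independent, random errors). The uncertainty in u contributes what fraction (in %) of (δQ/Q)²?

(δQ/Q)² = (½·δx/x)² + (-2·δu/u)² + (2·δr/r)²
  x term: (0.5×0.109)² = 0.00297
  u term: (-2×0.107)² = 0.0459
  r term: (2×0.114)² = 0.0521
Total = 0.101. Share from u = 0.0459/0.101 = 0.455.

45.5%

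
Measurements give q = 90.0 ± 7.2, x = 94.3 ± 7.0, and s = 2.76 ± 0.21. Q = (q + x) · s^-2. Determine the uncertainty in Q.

Let u = q + x = 184. δu = √(δq² + δx²) = √(51.8 + 49.0) = 10.0, so δu/u = 0.0545.
Q is then a monomial in u, s:
δQ/Q = √((δu/u)² + (-2·δs/s)²) = √(0.00297 + 0.0232) = 0.162
Q = 24.2, so δQ = 0.162 × 24.2 = 3.91.

3.91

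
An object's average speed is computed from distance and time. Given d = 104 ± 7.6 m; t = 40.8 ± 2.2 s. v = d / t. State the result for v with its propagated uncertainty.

v is a product of powers, so relative uncertainties combine in quadrature:
  (1·δd/d)² = (1×0.0731)² = 0.00534;  (-1·δt/t)² = (-1×0.0539)² = 0.00291
δv/v = √(0.00825) = 0.0908
v = 2.55 m/s, so δv = 0.0908 × 2.55 = 0.231 m/s.

2.55 ± 0.231 m/s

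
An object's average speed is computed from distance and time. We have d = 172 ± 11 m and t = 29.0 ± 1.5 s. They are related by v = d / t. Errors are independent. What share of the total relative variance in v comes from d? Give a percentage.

60.5%

(δv/v)² = (1·δd/d)² + (-1·δt/t)²
  d term: (1×0.0640)² = 0.00409
  t term: (-1×0.0517)² = 0.00268
Total = 0.00677. Share from d = 0.00409/0.00677 = 0.605.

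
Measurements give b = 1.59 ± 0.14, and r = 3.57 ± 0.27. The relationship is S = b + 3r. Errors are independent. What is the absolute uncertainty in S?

0.822

Absolute uncertainties add in quadrature for a linear combination:
  (δb)² = 0.0196;  (3·δr)² = 0.656
δS = √(0.676) = 0.822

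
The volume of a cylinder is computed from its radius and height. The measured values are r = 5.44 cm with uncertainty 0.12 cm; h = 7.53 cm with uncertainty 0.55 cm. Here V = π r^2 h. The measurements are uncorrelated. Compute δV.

For a monomial V ∝ r^2, h, fractional errors add in quadrature:
  (2·δr/r)² = (2×0.0221)² = 0.00195;  (1·δh/h)² = (1×0.0730)² = 0.00534
δV/V = √(0.00728) = 0.0853
V = 700 cm^3, so δV = 0.0853 × 700 = 59.7 cm^3.

59.7 cm^3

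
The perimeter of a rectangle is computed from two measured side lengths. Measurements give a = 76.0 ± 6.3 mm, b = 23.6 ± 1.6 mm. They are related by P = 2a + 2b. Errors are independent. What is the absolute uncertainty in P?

13.0 mm

Absolute uncertainties add in quadrature for a linear combination:
  (2·δa)² = 159;  (2·δb)² = 10.2
δP = √(169) = 13.0 mm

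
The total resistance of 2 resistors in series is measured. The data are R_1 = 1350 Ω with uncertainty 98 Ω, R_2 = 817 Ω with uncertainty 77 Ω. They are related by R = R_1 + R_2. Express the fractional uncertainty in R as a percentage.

5.75%

Absolute uncertainties add in quadrature for a linear combination:
  (δR_1)² = 9600;  (δR_2)² = 5930
δR = √(15500) = 125 Ω
R = 2170 Ω, so δR/R = 125/2170 = 0.0575.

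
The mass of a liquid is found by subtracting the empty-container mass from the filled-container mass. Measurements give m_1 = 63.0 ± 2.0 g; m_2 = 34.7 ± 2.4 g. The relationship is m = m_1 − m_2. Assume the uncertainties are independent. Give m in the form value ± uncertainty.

28.3 ± 3.12 g

Sums and differences: (δm)² = Σ (cᵢ δxᵢ)².
  (δm_1)² = 4.00;  (δm_2)² = 5.76
δm = √(9.76) = 3.12 g
m = 28.3 g.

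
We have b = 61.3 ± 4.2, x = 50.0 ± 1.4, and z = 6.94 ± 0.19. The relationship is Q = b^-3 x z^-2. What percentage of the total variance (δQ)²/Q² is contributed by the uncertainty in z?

(δQ/Q)² = (-3·δb/b)² + (1·δx/x)² + (-2·δz/z)²
  b term: (-3×0.0685)² = 0.0422
  x term: (1×0.0280)² = 0.000784
  z term: (-2×0.0274)² = 0.00300
Total = 0.0460. Share from z = 0.00300/0.0460 = 0.0651.

6.51%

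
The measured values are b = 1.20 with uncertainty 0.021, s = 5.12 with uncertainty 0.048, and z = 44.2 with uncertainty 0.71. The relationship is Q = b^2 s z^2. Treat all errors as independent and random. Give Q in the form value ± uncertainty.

Q is a product of powers, so relative uncertainties combine in quadrature:
  (2·δb/b)² = (2×0.0175)² = 0.00123;  (1·δs/s)² = (1×0.00937)² = 8.79e-05;  (2·δz/z)² = (2×0.0161)² = 0.00103
δQ/Q = √(0.00235) = 0.0484
Q = 14400, so δQ = 0.0484 × 14400 = 698.

14400 ± 698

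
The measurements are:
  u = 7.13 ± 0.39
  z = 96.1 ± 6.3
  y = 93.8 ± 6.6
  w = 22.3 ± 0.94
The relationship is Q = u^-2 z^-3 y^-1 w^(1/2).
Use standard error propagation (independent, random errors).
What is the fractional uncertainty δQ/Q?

Products/powers → add relative errors in quadrature, weighted by exponent:
  (-2·δu/u)² = (-2×0.0547)² = 0.0120;  (-3·δz/z)² = (-3×0.0656)² = 0.0387;  (-1·δy/y)² = (-1×0.0704)² = 0.00495;  (½·δw/w)² = (0.5×0.0422)² = 0.000444
δQ/Q = √(0.0560) = 0.237

0.237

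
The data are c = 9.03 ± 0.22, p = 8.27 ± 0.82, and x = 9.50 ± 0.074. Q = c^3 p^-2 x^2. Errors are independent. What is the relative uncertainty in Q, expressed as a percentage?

21.2%

Since Q is a product/quotient, work with relative uncertainties:
  (3·δc/c)² = (3×0.0244)² = 0.00534;  (-2·δp/p)² = (-2×0.0992)² = 0.0393;  (2·δx/x)² = (2×0.00779)² = 0.000243
δQ/Q = √(0.0449) = 0.212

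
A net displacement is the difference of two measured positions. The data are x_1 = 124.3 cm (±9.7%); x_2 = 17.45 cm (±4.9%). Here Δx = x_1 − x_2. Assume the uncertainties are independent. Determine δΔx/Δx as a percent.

Δx is a linear combination, so absolute uncertainties add in quadrature:
  (δx_1)² = 145;  (δx_2)² = 0.731
δΔx = √(146) = 12.1 cm
Δx = 106.8 cm, so δΔx/Δx = 12.1/106.8 = 0.113.

11.3%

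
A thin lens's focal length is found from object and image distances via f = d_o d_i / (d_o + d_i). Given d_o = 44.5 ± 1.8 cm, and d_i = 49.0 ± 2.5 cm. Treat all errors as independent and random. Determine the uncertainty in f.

∂f/∂d_o = (d_i/(d_o+d_i))² = 0.275;  ∂f/∂d_i = (d_o/(d_o+d_i))² = 0.227
δf = √((∂f/∂d_o · δd_o)² + (∂f/∂d_i · δd_i)²) = √(0.244 + 0.321) = 0.752 cm

0.752 cm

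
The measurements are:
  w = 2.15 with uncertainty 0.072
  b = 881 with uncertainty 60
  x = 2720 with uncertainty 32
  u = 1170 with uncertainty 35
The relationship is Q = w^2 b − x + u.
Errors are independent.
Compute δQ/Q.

0.155

Let p = w^2·b = 4070. δp/p = √((2·δw/w)² + (1·δb/b)²) = √(0.00449 + 0.00464) = 0.0955, so δp = 389.
Q = p − x + u: δQ = √(δp² + δx² + δu²) = √(1.51e+05 + 1020 + 1220) = 392
Q = 2520, so δQ/Q = 392/2520 = 0.155.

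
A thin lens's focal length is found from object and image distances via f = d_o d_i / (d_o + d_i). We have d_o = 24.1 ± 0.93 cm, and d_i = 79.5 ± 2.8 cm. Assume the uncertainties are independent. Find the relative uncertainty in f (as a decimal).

∂f/∂d_o = (d_i/(d_o+d_i))² = 0.589;  ∂f/∂d_i = (d_o/(d_o+d_i))² = 0.0541
δf = √((∂f/∂d_o · δd_o)² + (∂f/∂d_i · δd_i)²) = √(0.300 + 0.0230) = 0.568 cm
f = 18.5 cm, so δf/f = 0.568/18.5 = 0.0307.

0.0307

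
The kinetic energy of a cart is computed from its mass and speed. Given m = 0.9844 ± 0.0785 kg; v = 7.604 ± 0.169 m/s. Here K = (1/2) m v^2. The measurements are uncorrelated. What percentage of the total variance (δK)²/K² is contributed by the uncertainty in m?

76.3%

(δK/K)² = (1·δm/m)² + (2·δv/v)²
  m term: (1×0.0797)² = 0.00636
  v term: (2×0.0222)² = 0.00198
Total = 0.00833. Share from m = 0.00636/0.00833 = 0.763.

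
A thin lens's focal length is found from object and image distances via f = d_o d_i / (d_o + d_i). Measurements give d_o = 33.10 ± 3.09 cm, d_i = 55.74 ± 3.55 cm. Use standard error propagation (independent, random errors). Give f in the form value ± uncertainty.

20.77 ± 1.31 cm

∂f/∂d_o = (d_i/(d_o+d_i))² = 0.394;  ∂f/∂d_i = (d_o/(d_o+d_i))² = 0.139
δf = √((∂f/∂d_o · δd_o)² + (∂f/∂d_i · δd_i)²) = √(1.48 + 0.243) = 1.31 cm
f = 20.77 cm.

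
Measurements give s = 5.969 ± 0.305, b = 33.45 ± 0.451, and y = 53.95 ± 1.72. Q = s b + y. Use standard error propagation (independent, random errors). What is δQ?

10.7

Let p = s·b = 199.7. δp/p = √((1·δs/s)² + (1·δb/b)²) = √(0.00261 + 0.000182) = 0.0528, so δp = 10.6.
Q = p + y: δQ = √(δp² + δy²) = √(111 + 2.96) = 10.7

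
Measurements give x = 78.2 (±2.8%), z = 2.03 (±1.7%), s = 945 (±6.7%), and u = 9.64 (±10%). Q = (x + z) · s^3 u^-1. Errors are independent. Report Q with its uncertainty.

(7.02 ± 1.59) × 10^9

Let w = x + z = 80.2. δw = √(δx² + δz²) = √(4.79 + 0.00119) = 2.19, so δw/w = 0.0273.
Q is then a monomial in w, s, u:
δQ/Q = √((δw/w)² + (3·δs/s)² + (-1·δu/u)²) = √(0.000745 + 0.0404 + 0.0100) = 0.226
Q = 7.02e+09, so δQ = 0.226 × 7.02e+09 = 1.59e+09.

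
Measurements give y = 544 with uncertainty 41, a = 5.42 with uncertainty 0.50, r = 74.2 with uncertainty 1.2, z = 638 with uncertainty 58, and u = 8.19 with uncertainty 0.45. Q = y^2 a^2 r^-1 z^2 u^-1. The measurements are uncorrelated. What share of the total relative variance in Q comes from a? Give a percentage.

(δQ/Q)² = (2·δy/y)² + (2·δa/a)² + (-1·δr/r)² + (2·δz/z)² + (-1·δu/u)²
  y term: (2×0.0754)² = 0.0227
  a term: (2×0.0923)² = 0.0340
  r term: (-1×0.0162)² = 0.000262
  z term: (2×0.0909)² = 0.0331
  u term: (-1×0.0549)² = 0.00302
Total = 0.0931. Share from a = 0.0340/0.0931 = 0.366.

36.6%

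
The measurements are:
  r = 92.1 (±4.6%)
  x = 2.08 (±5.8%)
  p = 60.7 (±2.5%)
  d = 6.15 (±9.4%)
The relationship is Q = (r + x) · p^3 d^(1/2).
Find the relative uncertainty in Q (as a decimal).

0.0993

Let u = r + x = 94.2. δu = √(δr² + δx²) = √(17.9 + 0.0146) = 4.24, so δu/u = 0.0450.
Q is then a monomial in u, p, d:
δQ/Q = √((δu/u)² + (3·δp/p)² + (½·δd/d)²) = √(0.00203 + 0.00563 + 0.00221) = 0.0993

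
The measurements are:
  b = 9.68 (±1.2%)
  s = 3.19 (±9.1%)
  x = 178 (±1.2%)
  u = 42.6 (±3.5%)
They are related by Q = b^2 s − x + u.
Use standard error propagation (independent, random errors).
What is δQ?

28.3

Let p = b^2·s = 299. δp/p = √((2·δb/b)² + (1·δs/s)²) = √(0.000576 + 0.00828) = 0.0941, so δp = 28.1.
Q = p − x + u: δQ = √(δp² + δx² + δu²) = √(791 + 4.56 + 2.22) = 28.3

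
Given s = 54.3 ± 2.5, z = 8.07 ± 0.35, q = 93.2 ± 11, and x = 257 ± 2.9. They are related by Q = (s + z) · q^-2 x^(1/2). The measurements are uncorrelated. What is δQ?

0.0276

Let u = s + z = 62.4. δu = √(δs² + δz²) = √(6.25 + 0.122) = 2.52, so δu/u = 0.0405.
Q is then a monomial in u, q, x:
δQ/Q = √((δu/u)² + (-2·δq/q)² + (½·δx/x)²) = √(0.00164 + 0.0557 + 3.18e-05) = 0.240
Q = 0.115, so δQ = 0.240 × 0.115 = 0.0276.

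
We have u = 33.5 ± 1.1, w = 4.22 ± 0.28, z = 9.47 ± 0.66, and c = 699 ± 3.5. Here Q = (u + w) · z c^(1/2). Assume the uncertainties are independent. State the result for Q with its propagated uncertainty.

Let h = u + w = 37.7. δh = √(δu² + δw²) = √(1.21 + 0.0784) = 1.14, so δh/h = 0.0301.
Q is then a monomial in h, z, c:
δQ/Q = √((δh/h)² + (1·δz/z)² + (½·δc/c)²) = √(0.000906 + 0.00486 + 6.27e-06) = 0.0760
Q = 9440, so δQ = 0.0760 × 9440 = 717.

9440 ± 717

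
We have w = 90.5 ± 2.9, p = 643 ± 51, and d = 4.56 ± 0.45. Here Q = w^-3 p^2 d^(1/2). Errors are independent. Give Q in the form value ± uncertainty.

1.19 ± 0.229

Each factor contributes (exponent × relative error)² to (δQ/Q)²:
  (-3·δw/w)² = (-3×0.0320)² = 0.00924;  (2·δp/p)² = (2×0.0793)² = 0.0252;  (½·δd/d)² = (0.5×0.0987)² = 0.00243
δQ/Q = √(0.0368) = 0.192
Q = 1.19, so δQ = 0.192 × 1.19 = 0.229.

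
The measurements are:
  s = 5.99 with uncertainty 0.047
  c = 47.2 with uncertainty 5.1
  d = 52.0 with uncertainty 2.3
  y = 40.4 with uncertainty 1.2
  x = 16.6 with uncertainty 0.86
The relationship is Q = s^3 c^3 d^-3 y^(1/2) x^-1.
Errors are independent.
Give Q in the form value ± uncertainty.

Each factor contributes (exponent × relative error)² to (δQ/Q)²:
  (3·δs/s)² = (3×0.00785)² = 0.000554;  (3·δc/c)² = (3×0.108)² = 0.105;  (-3·δd/d)² = (-3×0.0442)² = 0.0176;  (½·δy/y)² = (0.5×0.0297)² = 0.000221;  (-1·δx/x)² = (-1×0.0518)² = 0.00268
δQ/Q = √(0.126) = 0.355
Q = 61.5, so δQ = 0.355 × 61.5 = 21.9.

61.5 ± 21.9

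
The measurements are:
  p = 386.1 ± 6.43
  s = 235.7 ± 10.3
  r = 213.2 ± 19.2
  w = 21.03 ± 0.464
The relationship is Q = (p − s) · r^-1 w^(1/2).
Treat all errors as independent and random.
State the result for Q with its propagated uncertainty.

Let u = p − s = 150.4. δu = √(δp² + δs²) = √(41.3 + 106) = 12.1, so δu/u = 0.0807.
Q is then a monomial in u, r, w:
δQ/Q = √((δu/u)² + (-1·δr/r)² + (½·δw/w)²) = √(0.00652 + 0.00811 + 0.000122) = 0.121
Q = 3.235, so δQ = 0.121 × 3.235 = 0.393.

3.235 ± 0.393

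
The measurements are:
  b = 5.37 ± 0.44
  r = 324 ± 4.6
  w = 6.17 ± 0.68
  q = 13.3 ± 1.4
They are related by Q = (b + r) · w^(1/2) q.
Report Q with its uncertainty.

Let u = b + r = 329. δu = √(δb² + δr²) = √(0.194 + 21.2) = 4.62, so δu/u = 0.0140.
Q is then a monomial in u, w, q:
δQ/Q = √((δu/u)² + (½·δw/w)² + (1·δq/q)²) = √(0.000197 + 0.00304 + 0.0111) = 0.120
Q = 10900, so δQ = 0.120 × 10900 = 1300.

10900 ± 1300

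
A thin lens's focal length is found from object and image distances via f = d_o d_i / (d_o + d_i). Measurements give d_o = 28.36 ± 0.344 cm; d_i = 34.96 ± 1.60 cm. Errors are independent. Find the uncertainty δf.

0.338 cm

∂f/∂d_o = (d_i/(d_o+d_i))² = 0.305;  ∂f/∂d_i = (d_o/(d_o+d_i))² = 0.201
δf = √((∂f/∂d_o · δd_o)² + (∂f/∂d_i · δd_i)²) = √(0.0110 + 0.103) = 0.338 cm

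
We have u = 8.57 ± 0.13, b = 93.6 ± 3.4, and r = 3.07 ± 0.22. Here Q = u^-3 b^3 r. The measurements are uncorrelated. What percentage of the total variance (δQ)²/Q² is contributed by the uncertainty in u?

10.9%

(δQ/Q)² = (-3·δu/u)² + (3·δb/b)² + (1·δr/r)²
  u term: (-3×0.0152)² = 0.00207
  b term: (3×0.0363)² = 0.0119
  r term: (1×0.0717)² = 0.00514
Total = 0.0191. Share from u = 0.00207/0.0191 = 0.109.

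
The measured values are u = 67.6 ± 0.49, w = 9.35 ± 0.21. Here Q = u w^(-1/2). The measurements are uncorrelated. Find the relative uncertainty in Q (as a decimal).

Relative error in a monomial: (δQ/Q)² = Σ (nᵢ · δxᵢ/xᵢ)².
  (1·δu/u)² = (1×0.00725)² = 5.25e-05;  (−½·δw/w)² = (-0.5×0.0225)² = 0.000126
δQ/Q = √(0.000179) = 0.0134

0.0134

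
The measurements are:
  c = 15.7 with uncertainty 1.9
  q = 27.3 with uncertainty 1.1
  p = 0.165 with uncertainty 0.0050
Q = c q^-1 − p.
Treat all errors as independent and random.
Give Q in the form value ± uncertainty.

0.410 ± 0.0735

Let w = c·q^-1 = 0.575. δw/w = √((1·δc/c)² + (-1·δq/q)²) = √(0.0146 + 0.00162) = 0.128, so δw = 0.0734.
Q = w − p: δQ = √(δw² + δp²) = √(0.00538 + 2.5e-05) = 0.0735
Q = 0.410.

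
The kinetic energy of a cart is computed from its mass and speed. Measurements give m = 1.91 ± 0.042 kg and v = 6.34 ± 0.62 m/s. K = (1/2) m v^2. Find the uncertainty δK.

Relative error in a monomial: (δK/K)² = Σ (nᵢ · δxᵢ/xᵢ)².
  (1·δm/m)² = (1×0.0220)² = 0.000484;  (2·δv/v)² = (2×0.0978)² = 0.0383
δK/K = √(0.0387) = 0.197
K = 38.4 J, so δK = 0.197 × 38.4 = 7.56 J.

7.56 J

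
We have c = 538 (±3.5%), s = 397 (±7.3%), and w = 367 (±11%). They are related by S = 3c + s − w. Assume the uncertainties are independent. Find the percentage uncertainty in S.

4.58%

S is a linear combination, so absolute uncertainties add in quadrature:
  (3·δc)² = 3190;  (δs)² = 840;  (δw)² = 1630
δS = √(5660) = 75.2
S = 1640, so δS/S = 75.2/1640 = 0.0458.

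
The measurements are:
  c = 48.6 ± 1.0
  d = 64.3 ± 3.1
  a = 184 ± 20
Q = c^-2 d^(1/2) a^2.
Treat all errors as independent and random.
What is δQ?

For a monomial Q ∝ c^-2, d^(1/2), a^2, fractional errors add in quadrature:
  (-2·δc/c)² = (-2×0.0206)² = 0.00169;  (½·δd/d)² = (0.5×0.0482)² = 0.000581;  (2·δa/a)² = (2×0.109)² = 0.0473
δQ/Q = √(0.0495) = 0.223
Q = 115, so δQ = 0.223 × 115 = 25.6.

25.6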